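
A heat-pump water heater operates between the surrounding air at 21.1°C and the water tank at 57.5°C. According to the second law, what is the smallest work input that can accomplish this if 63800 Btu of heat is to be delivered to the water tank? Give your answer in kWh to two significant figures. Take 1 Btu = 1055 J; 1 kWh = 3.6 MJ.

2.1 kWh

In absolute terms T_C = 294.25 K and T_H = 330.65 K, so ΔT = 36.40 K.
The reversible limit is COP_HP = T_H/ΔT = 9.084, so W_min = Q_H/COP = Q_H·ΔT/T_H.
W_min = 63800 × 36.40/330.65 = 7023 Btu = 2.058 kWh.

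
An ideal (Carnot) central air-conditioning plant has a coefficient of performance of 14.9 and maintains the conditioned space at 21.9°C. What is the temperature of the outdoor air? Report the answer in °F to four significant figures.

COP_R = T_C/(T_H − T_C) gives T_H − T_C = T_C/COP.
With T_C = 295.05 K, T_H = 295.05 × (1 + 1/14.9) = 314.85 K.
Converting, 314.85 K = 107.06°F.

107.1 °F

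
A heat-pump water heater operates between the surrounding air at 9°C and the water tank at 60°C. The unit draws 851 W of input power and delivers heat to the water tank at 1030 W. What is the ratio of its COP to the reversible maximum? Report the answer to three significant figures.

0.185

COP_actual = Q̇_H/Ẇ = 1030/851.0 = 1.210.
In absolute terms T_C = 282.15 K and T_H = 333.15 K, so ΔT = 51.00 K.
COP_Carnot = T_H/ΔT = 333.15/51.00 = 6.532.
η_II = COP_actual/COP_Carnot = 1.210/6.532 = 0.1853.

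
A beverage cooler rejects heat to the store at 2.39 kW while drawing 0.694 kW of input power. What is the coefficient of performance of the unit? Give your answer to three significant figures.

2.44

The first law gives Q̇_H = Q̇_C + Ẇ, so the three rates are Q̇_C = 1.696, Q̇_H = 2.390, Ẇ = 0.6940 kW.
COP_R = Q̇_C/Ẇ = 1.696/0.6940 = 2.444.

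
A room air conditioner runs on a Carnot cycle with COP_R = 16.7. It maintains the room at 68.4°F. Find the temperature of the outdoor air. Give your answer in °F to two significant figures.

COP_R = T_C/(T_H − T_C) gives T_H − T_C = T_C/COP.
With T_C = 293.37 K, T_H = 293.37 × (1 + 1/16.7) = 310.94 K.
Converting, 310.94 K = 100.02°F.

100 °F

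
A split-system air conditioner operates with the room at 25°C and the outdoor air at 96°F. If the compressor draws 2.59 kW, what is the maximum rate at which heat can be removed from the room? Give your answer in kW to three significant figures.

73.2 kW

In absolute terms T_C = 298.15 K and T_H = 308.71 K, so ΔT = 10.56 K.
COP_Carnot = T_C/ΔT = 298.15/10.56 = 28.25.
Q̇_max = COP_Carnot × Ẇ = 28.25 × 2.590 kW = 73.16 kW.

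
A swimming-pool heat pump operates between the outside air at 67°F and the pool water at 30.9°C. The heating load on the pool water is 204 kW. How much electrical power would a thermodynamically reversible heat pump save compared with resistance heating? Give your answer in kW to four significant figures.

196.3 kW

In absolute terms T_C = 292.59 K and T_H = 304.05 K, so ΔT = 11.46 K.
COP_Carnot = T_H/ΔT = 304.05/11.46 = 26.54.
Resistance heating needs Ẇ_res = Q̇_H = 204.0 kW; the reversible heat pump needs only Ẇ_hp = Q̇_H/COP = 7.686 kW.
Saving = 204.0 − 7.686 = 196.3 kW.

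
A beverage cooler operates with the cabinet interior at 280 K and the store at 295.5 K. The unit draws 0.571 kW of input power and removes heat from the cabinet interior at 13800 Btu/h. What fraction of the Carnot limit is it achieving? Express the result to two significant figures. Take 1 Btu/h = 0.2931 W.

Converting, Q̇_C = 13800 Btu/h = 4.045 kW, so COP_actual = Q̇_C/Ẇ = 4.045/0.5710 = 7.084.
The reservoir spacing is ΔT = 295.5 − 280 = 15.50 K.
COP_Carnot = T_C/ΔT = 280.00/15.50 = 18.06.
η_II = COP_actual/COP_Carnot = 7.084/18.06 = 0.3921.

0.39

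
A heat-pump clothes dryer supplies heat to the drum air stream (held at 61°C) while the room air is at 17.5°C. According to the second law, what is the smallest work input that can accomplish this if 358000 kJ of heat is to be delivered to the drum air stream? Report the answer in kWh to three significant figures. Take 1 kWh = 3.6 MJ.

12.9 kWh

In absolute terms T_C = 290.65 K and T_H = 334.15 K, so ΔT = 43.50 K.
The reversible limit is COP_HP = T_H/ΔT = 7.682, so W_min = Q_H/COP = Q_H·ΔT/T_H.
W_min = 358000 × 43.50/334.15 = 46600 kJ = 12.95 kWh.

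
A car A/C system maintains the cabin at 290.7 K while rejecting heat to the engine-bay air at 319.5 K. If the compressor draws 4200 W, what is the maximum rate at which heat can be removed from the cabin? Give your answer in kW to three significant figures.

The reservoir spacing is ΔT = 319.5 − 290.7 = 28.80 K.
COP_Carnot = T_C/ΔT = 290.70/28.80 = 10.09.
Q̇_max = COP_Carnot × Ẇ = 10.09 × 4200 W = 42390 W = 42.39 kW.

42.4 kW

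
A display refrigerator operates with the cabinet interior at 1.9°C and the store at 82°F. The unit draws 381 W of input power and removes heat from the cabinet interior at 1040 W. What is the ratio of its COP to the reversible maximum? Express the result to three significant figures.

COP_actual = Q̇_C/Ẇ = 1040/381.0 = 2.730.
In absolute terms T_C = 275.05 K and T_H = 300.93 K, so ΔT = 25.88 K.
COP_Carnot = T_C/ΔT = 275.05/25.88 = 10.63.
η_II = COP_actual/COP_Carnot = 2.730/10.63 = 0.2568.

0.257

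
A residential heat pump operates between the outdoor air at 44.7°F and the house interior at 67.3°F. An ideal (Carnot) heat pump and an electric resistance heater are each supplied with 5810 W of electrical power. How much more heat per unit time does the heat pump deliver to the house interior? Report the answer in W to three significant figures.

130000 W

In absolute terms T_C = 280.21 K and T_H = 292.76 K, so ΔT = 12.56 K.
COP_Carnot = T_H/ΔT = 292.76/12.56 = 23.32.
The heat pump delivers Q̇_H = COP × Ẇ = 135500 W; the resistance heater delivers Ẇ = 5810 W.
Extra = (COP − 1)·Ẇ = 129700 W.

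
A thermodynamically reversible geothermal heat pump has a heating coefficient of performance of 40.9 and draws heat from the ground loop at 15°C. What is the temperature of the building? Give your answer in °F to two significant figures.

COP_HP = T_H/(T_H − T_C) rearranges to T_H = COP·T_C/(COP − 1).
With T_C = 288.15 K, T_H = 40.9 × 288.15/39.90 = 295.37 K.
Converting, 295.37 K = 72.00°F.

72 °F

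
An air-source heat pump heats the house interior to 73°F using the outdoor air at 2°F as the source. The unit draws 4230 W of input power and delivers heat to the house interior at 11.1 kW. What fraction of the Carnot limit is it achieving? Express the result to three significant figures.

Converting, Q̇_H = 11.10 kW = 11100 W, so COP_actual = Q̇_H/Ẇ = 11100/4230 = 2.624.
In absolute terms T_C = 256.48 K and T_H = 295.93 K, so ΔT = 39.44 K.
COP_Carnot = T_H/ΔT = 295.93/39.44 = 7.502.
η_II = COP_actual/COP_Carnot = 2.624/7.502 = 0.3498.

0.350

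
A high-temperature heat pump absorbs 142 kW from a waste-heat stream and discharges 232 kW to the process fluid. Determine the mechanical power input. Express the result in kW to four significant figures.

90.00 kW

For a cyclic device the first law requires Q̇_H = Q̇_C + Ẇ.
Ẇ = Q̇_H − Q̇_C = 90.00 kW.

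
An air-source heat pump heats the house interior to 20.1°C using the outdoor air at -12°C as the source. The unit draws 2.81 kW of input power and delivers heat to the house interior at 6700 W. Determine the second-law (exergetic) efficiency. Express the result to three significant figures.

0.261

Converting, Q̇_H = 6700 W = 6.700 kW, so COP_actual = Q̇_H/Ẇ = 6.700/2.810 = 2.384.
In absolute terms T_C = 261.15 K and T_H = 293.25 K, so ΔT = 32.10 K.
COP_Carnot = T_H/ΔT = 293.25/32.10 = 9.136.
η_II = COP_actual/COP_Carnot = 2.384/9.136 = 0.2610.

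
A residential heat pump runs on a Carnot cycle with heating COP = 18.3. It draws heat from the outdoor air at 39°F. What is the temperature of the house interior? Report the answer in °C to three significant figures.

19.9 °C

COP_HP = T_H/(T_H − T_C) rearranges to T_H = COP·T_C/(COP − 1).
With T_C = 277.04 K, T_H = 18.3 × 277.04/17.30 = 293.05 K.
Converting, 293.05 K = 19.90°C.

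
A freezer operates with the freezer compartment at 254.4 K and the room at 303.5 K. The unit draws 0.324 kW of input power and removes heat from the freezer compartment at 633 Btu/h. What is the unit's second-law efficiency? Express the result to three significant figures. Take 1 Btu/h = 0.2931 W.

Converting, Q̇_C = 633.0 Btu/h = 0.1855 kW, so COP_actual = Q̇_C/Ẇ = 0.1855/0.3240 = 0.5726.
The reservoir spacing is ΔT = 303.5 − 254.4 = 49.10 K.
COP_Carnot = T_C/ΔT = 254.40/49.10 = 5.181.
η_II = COP_actual/COP_Carnot = 0.5726/5.181 = 0.1105.

0.111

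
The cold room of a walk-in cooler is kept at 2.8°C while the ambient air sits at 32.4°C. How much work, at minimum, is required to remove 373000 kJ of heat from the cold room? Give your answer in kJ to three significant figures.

In absolute terms T_C = 275.95 K and T_H = 305.55 K, so ΔT = 29.60 K.
The reversible limit is COP_R = T_C/ΔT = 9.323, so W_min = Q_C/COP = Q_C·ΔT/T_C.
W_min = 373000 × 29.60/275.95 = 40010 kJ.

40000 kJ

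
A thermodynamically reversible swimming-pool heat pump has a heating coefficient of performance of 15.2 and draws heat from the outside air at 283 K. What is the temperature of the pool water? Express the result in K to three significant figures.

303 K

COP_HP = T_H/(T_H − T_C) rearranges to T_H = COP·T_C/(COP − 1).
With T_C = 283.00 K, T_H = 15.2 × 283.00/14.20 = 302.93 K.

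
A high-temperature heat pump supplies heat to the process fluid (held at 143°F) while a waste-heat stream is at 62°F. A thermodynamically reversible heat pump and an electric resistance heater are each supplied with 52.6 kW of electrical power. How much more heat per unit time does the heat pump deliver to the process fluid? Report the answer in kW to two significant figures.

In absolute terms T_C = 289.82 K and T_H = 334.82 K, so ΔT = 45.00 K.
COP_Carnot = T_H/ΔT = 334.82/45.00 = 7.440.
The heat pump delivers Q̇_H = COP × Ẇ = 391.4 kW; the resistance heater delivers Ẇ = 52.60 kW.
Extra = (COP − 1)·Ẇ = 338.8 kW.

340 kW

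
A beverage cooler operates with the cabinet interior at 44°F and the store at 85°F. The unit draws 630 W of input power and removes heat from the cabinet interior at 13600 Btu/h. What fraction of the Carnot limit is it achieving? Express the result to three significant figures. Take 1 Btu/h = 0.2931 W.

Converting, Q̇_C = 13600 Btu/h = 3986 W, so COP_actual = Q̇_C/Ẇ = 3986/630.0 = 6.327.
In absolute terms T_C = 279.82 K and T_H = 302.59 K, so ΔT = 22.78 K.
COP_Carnot = T_C/ΔT = 279.82/22.78 = 12.28.
η_II = COP_actual/COP_Carnot = 6.327/12.28 = 0.5151.

0.515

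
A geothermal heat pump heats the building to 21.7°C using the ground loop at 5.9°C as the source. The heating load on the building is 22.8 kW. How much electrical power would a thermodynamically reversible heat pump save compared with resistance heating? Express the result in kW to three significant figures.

In absolute terms T_C = 279.05 K and T_H = 294.85 K, so ΔT = 15.80 K.
COP_Carnot = T_H/ΔT = 294.85/15.80 = 18.66.
Resistance heating needs Ẇ_res = Q̇_H = 22.80 kW; the reversible heat pump needs only Ẇ_hp = Q̇_H/COP = 1.222 kW.
Saving = 22.80 − 1.222 = 21.58 kW.

21.6 kW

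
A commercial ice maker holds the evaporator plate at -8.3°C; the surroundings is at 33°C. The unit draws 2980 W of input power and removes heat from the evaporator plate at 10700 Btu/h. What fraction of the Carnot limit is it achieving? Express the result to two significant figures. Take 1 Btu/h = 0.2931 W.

Converting, Q̇_C = 10700 Btu/h = 3136 W, so COP_actual = Q̇_C/Ẇ = 3136/2980 = 1.052.
In absolute terms T_C = 264.85 K and T_H = 306.15 K, so ΔT = 41.30 K.
COP_Carnot = T_C/ΔT = 264.85/41.30 = 6.413.
η_II = COP_actual/COP_Carnot = 1.052/6.413 = 0.1641.

0.16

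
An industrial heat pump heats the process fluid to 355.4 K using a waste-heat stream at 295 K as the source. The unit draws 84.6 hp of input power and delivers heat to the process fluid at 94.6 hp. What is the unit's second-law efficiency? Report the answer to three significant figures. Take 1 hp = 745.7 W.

COP_actual = Q̇_H/Ẇ = 94.60/84.60 = 1.118.
The reservoir spacing is ΔT = 355.4 − 295 = 60.40 K.
COP_Carnot = T_H/ΔT = 355.40/60.40 = 5.884.
η_II = COP_actual/COP_Carnot = 1.118/5.884 = 0.1900.

0.190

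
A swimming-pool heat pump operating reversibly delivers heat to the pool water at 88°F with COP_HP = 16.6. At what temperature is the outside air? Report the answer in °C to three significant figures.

12.8 °C

COP_HP = T_H/(T_H − T_C) gives T_H − T_C = T_H/COP.
With T_H = 304.26 K, T_C = 304.26 × (1 − 1/16.6) = 285.93 K.
Converting, 285.93 K = 12.78°C.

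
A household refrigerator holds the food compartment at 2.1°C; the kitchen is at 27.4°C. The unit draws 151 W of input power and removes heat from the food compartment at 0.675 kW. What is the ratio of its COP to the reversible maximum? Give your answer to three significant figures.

0.411

Converting, Q̇_C = 0.6750 kW = 675.0 W, so COP_actual = Q̇_C/Ẇ = 675.0/151.0 = 4.470.
In absolute terms T_C = 275.25 K and T_H = 300.55 K, so ΔT = 25.30 K.
COP_Carnot = T_C/ΔT = 275.25/25.30 = 10.88.
η_II = COP_actual/COP_Carnot = 4.470/10.88 = 0.4109.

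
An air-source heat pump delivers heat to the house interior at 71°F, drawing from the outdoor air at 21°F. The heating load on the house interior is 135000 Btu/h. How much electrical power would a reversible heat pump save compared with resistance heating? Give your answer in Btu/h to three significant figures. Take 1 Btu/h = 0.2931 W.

122000 Btu/h

In absolute terms T_C = 267.04 K and T_H = 294.82 K, so ΔT = 27.78 K.
COP_Carnot = T_H/ΔT = 294.82/27.78 = 10.61.
Resistance heating needs Ẇ_res = Q̇_H = 135000 Btu/h; the reversible heat pump needs only Ẇ_hp = Q̇_H/COP = 12720 Btu/h.
Saving = 135000 − 12720 = 122300 Btu/h.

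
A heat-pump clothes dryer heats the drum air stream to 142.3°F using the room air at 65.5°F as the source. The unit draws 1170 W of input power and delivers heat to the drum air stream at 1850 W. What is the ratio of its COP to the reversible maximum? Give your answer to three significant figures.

COP_actual = Q̇_H/Ẇ = 1850/1170 = 1.581.
In absolute terms T_C = 291.76 K and T_H = 334.43 K, so ΔT = 42.67 K.
COP_Carnot = T_H/ΔT = 334.43/42.67 = 7.838.
η_II = COP_actual/COP_Carnot = 1.581/7.838 = 0.2017.

0.202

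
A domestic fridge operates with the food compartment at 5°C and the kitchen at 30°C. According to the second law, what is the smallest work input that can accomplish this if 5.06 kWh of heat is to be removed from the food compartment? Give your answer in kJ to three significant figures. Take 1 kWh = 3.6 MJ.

1640 kJ

In absolute terms T_C = 278.15 K and T_H = 303.15 K, so ΔT = 25.00 K.
The reversible limit is COP_R = T_C/ΔT = 11.13, so W_min = Q_C/COP = Q_C·ΔT/T_C.
W_min = 5.060 × 25.00/278.15 = 0.4548 kWh = 1637 kJ.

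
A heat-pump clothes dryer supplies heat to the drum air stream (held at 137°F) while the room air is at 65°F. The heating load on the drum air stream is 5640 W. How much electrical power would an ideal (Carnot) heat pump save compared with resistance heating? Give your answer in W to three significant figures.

4960 W

In absolute terms T_C = 291.48 K and T_H = 331.48 K, so ΔT = 40.00 K.
COP_Carnot = T_H/ΔT = 331.48/40.00 = 8.287.
Resistance heating needs Ẇ_res = Q̇_H = 5640 W; the reversible heat pump needs only Ẇ_hp = Q̇_H/COP = 680.6 W.
Saving = 5640 − 680.6 = 4959 W.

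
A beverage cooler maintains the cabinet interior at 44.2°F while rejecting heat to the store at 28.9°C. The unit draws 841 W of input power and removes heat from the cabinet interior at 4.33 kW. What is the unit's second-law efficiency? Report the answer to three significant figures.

0.407

Converting, Q̇_C = 4.330 kW = 4330 W, so COP_actual = Q̇_C/Ẇ = 4330/841.0 = 5.149.
In absolute terms T_C = 279.93 K and T_H = 302.05 K, so ΔT = 22.12 K.
COP_Carnot = T_C/ΔT = 279.93/22.12 = 12.65.
η_II = COP_actual/COP_Carnot = 5.149/12.65 = 0.4069.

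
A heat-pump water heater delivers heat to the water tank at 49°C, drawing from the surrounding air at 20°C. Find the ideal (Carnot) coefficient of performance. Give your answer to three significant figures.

11.1

In absolute terms T_C = 293.15 K and T_H = 322.15 K, so ΔT = 29.00 K.
For a reversible cycle, COP_Carnot = T_H/ΔT = 322.15/29.00 = 11.11.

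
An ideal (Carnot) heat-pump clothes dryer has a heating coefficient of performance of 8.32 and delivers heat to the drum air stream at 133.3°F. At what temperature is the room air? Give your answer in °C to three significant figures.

16.7 °C

COP_HP = T_H/(T_H − T_C) gives T_H − T_C = T_H/COP.
With T_H = 329.43 K, T_C = 329.43 × (1 − 1/8.32) = 289.83 K.
Converting, 289.83 K = 16.68°C.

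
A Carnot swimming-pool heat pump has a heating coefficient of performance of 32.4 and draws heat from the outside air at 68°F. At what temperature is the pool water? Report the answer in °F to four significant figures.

COP_HP = T_H/(T_H − T_C) rearranges to T_H = COP·T_C/(COP − 1).
With T_C = 293.15 K, T_H = 32.4 × 293.15/31.40 = 302.49 K.
Converting, 302.49 K = 84.80°F.

84.80 °F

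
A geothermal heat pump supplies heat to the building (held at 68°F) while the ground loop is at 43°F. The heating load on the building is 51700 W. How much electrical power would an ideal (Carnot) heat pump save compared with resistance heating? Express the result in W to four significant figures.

49250 W

In absolute terms T_C = 279.26 K and T_H = 293.15 K, so ΔT = 13.89 K.
COP_Carnot = T_H/ΔT = 293.15/13.89 = 21.11.
Resistance heating needs Ẇ_res = Q̇_H = 51700 W; the reversible heat pump needs only Ẇ_hp = Q̇_H/COP = 2449 W.
Saving = 51700 − 2449 = 49250 W.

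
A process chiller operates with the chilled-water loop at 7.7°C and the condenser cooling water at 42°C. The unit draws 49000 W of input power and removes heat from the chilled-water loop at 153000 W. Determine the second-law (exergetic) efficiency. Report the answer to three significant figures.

0.381

COP_actual = Q̇_C/Ẇ = 153000/49000 = 3.122.
In absolute terms T_C = 280.85 K and T_H = 315.15 K, so ΔT = 34.30 K.
COP_Carnot = T_C/ΔT = 280.85/34.30 = 8.188.
η_II = COP_actual/COP_Carnot = 3.122/8.188 = 0.3813.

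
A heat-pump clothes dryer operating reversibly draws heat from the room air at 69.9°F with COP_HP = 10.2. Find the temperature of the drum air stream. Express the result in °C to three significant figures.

COP_HP = T_H/(T_H − T_C) rearranges to T_H = COP·T_C/(COP − 1).
With T_C = 294.21 K, T_H = 10.2 × 294.21/9.200 = 326.18 K.
Converting, 326.18 K = 53.03°C.

53.0 °C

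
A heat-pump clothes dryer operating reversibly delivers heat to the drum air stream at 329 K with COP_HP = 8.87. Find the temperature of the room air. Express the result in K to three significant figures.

292 K

COP_HP = T_H/(T_H − T_C) gives T_H − T_C = T_H/COP.
With T_H = 329.00 K, T_C = 329.00 × (1 − 1/8.87) = 291.91 K.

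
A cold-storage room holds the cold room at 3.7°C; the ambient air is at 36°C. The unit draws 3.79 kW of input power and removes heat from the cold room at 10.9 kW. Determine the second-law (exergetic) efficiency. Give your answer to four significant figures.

0.3355

COP_actual = Q̇_C/Ẇ = 10.90/3.790 = 2.876.
In absolute terms T_C = 276.85 K and T_H = 309.15 K, so ΔT = 32.30 K.
COP_Carnot = T_C/ΔT = 276.85/32.30 = 8.571.
η_II = COP_actual/COP_Carnot = 2.876/8.571 = 0.3355.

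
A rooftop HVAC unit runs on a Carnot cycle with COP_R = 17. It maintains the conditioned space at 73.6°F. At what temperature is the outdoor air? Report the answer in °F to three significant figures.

105 °F

COP_R = T_C/(T_H − T_C) gives T_H − T_C = T_C/COP.
With T_C = 296.26 K, T_H = 296.26 × (1 + 1/17) = 313.69 K.
Converting, 313.69 K = 104.97°F.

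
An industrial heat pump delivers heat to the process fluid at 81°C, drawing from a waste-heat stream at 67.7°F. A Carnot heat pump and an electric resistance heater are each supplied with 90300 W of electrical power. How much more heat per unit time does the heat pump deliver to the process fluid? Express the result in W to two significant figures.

In absolute terms T_C = 292.98 K and T_H = 354.15 K, so ΔT = 61.17 K.
COP_Carnot = T_H/ΔT = 354.15/61.17 = 5.790.
The heat pump delivers Q̇_H = COP × Ẇ = 522800 W; the resistance heater delivers Ẇ = 90300 W.
Extra = (COP − 1)·Ẇ = 432500 W.

430000 W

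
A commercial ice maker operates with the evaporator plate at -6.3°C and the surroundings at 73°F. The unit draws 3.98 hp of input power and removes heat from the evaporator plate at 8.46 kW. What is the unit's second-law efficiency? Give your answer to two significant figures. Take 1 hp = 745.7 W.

Converting, Q̇_C = 8.460 kW = 11.35 hp, so COP_actual = Q̇_C/Ẇ = 11.35/3.980 = 2.851.
In absolute terms T_C = 266.85 K and T_H = 295.93 K, so ΔT = 29.08 K.
COP_Carnot = T_C/ΔT = 266.85/29.08 = 9.177.
η_II = COP_actual/COP_Carnot = 2.851/9.177 = 0.3106.

0.31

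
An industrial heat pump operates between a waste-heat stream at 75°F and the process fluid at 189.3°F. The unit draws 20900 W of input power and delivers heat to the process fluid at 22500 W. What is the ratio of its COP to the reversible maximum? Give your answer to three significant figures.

0.190

COP_actual = Q̇_H/Ẇ = 22500/20900 = 1.077.
In absolute terms T_C = 297.04 K and T_H = 360.54 K, so ΔT = 63.50 K.
COP_Carnot = T_H/ΔT = 360.54/63.50 = 5.678.
η_II = COP_actual/COP_Carnot = 1.077/5.678 = 0.1896.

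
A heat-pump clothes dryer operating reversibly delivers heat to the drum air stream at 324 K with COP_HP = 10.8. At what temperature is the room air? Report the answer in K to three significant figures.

294 K

COP_HP = T_H/(T_H − T_C) gives T_H − T_C = T_H/COP.
With T_H = 324.00 K, T_C = 324.00 × (1 − 1/10.8) = 294.00 K.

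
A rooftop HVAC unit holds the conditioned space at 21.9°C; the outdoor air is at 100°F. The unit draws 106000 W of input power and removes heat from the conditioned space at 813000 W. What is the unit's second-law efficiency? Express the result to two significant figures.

COP_actual = Q̇_C/Ẇ = 813000/106000 = 7.670.
In absolute terms T_C = 295.05 K and T_H = 310.93 K, so ΔT = 15.88 K.
COP_Carnot = T_C/ΔT = 295.05/15.88 = 18.58.
η_II = COP_actual/COP_Carnot = 7.670/18.58 = 0.4127.

0.41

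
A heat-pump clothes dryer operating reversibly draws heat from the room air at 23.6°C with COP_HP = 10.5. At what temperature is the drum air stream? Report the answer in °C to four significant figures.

54.84 °C

COP_HP = T_H/(T_H − T_C) rearranges to T_H = COP·T_C/(COP − 1).
With T_C = 296.75 K, T_H = 10.5 × 296.75/9.500 = 327.99 K.
Converting, 327.99 K = 54.84°C.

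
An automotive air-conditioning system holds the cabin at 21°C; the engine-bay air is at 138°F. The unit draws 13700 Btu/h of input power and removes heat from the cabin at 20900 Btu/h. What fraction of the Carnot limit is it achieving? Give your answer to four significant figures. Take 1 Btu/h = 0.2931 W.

0.1965

COP_actual = Q̇_C/Ẇ = 20900/13700 = 1.526.
In absolute terms T_C = 294.15 K and T_H = 332.04 K, so ΔT = 37.89 K.
COP_Carnot = T_C/ΔT = 294.15/37.89 = 7.763.
η_II = COP_actual/COP_Carnot = 1.526/7.763 = 0.1965.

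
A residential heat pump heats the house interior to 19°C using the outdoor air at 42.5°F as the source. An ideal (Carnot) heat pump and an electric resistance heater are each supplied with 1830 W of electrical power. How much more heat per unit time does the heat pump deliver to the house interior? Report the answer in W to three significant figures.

38800 W

In absolute terms T_C = 278.98 K and T_H = 292.15 K, so ΔT = 13.17 K.
COP_Carnot = T_H/ΔT = 292.15/13.17 = 22.19.
The heat pump delivers Q̇_H = COP × Ẇ = 40610 W; the resistance heater delivers Ẇ = 1830 W.
Extra = (COP − 1)·Ẇ = 38780 W.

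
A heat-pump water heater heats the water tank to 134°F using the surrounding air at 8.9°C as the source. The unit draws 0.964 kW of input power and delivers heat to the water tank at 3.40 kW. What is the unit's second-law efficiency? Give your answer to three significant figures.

COP_actual = Q̇_H/Ẇ = 3.400/0.9640 = 3.527.
In absolute terms T_C = 282.05 K and T_H = 329.82 K, so ΔT = 47.77 K.
COP_Carnot = T_H/ΔT = 329.82/47.77 = 6.905.
η_II = COP_actual/COP_Carnot = 3.527/6.905 = 0.5108.

0.511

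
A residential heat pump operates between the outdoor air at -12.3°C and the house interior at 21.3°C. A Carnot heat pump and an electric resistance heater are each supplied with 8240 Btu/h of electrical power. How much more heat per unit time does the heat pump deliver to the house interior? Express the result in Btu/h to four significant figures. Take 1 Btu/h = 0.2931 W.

In absolute terms T_C = 260.85 K and T_H = 294.45 K, so ΔT = 33.60 K.
COP_Carnot = T_H/ΔT = 294.45/33.60 = 8.763.
The heat pump delivers Q̇_H = COP × Ẇ = 72210 Btu/h; the resistance heater delivers Ẇ = 8240 Btu/h.
Extra = (COP − 1)·Ẇ = 63970 Btu/h.

63970 Btu/h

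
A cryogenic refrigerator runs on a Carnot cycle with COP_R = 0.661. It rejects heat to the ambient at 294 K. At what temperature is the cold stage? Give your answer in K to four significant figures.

For a Carnot refrigerator COP_R = T_C/(T_H − T_C), so T_C = COP·T_H/(1 + COP).
With T_H = 294.00 K, T_C = 0.661 × 294.00/1.661 = 117.00 K.

117.0 K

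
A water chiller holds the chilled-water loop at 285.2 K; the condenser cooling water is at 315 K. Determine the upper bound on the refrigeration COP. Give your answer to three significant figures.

9.57

The reservoir spacing is ΔT = 315 − 285.2 = 29.80 K.
For a reversible cycle, COP_Carnot = T_C/ΔT = 285.20/29.80 = 9.570.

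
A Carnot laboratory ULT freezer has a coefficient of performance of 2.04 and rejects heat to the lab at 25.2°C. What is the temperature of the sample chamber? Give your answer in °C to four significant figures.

-72.94 °C

For a Carnot refrigerator COP_R = T_C/(T_H − T_C), so T_C = COP·T_H/(1 + COP).
With T_H = 298.35 K, T_C = 2.04 × 298.35/3.040 = 200.21 K.
Converting, 200.21 K = -72.94°C.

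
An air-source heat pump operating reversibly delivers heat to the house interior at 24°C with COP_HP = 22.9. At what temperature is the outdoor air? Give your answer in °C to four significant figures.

11.02 °C

COP_HP = T_H/(T_H − T_C) gives T_H − T_C = T_H/COP.
With T_H = 297.15 K, T_C = 297.15 × (1 − 1/22.9) = 284.17 K.
Converting, 284.17 K = 11.02°C.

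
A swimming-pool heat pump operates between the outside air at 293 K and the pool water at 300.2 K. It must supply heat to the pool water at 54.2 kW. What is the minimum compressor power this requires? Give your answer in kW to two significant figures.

The reservoir spacing is ΔT = 300.2 − 293 = 7.200 K.
COP_Carnot = T_H/ΔT = 300.20/7.200 = 41.69.
Ẇ_min = Q̇/COP_Carnot = 54.20/41.69 = 1.300 kW.

1.3 kW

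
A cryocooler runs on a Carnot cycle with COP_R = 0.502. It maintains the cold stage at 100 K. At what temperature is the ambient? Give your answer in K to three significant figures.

299 K

COP_R = T_C/(T_H − T_C) gives T_H − T_C = T_C/COP.
With T_C = 100.00 K, T_H = 100.00 × (1 + 1/0.502) = 299.20 K.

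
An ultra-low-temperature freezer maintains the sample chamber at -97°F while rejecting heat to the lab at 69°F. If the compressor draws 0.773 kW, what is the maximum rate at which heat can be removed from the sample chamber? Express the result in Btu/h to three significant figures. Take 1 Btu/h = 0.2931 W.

In absolute terms T_C = 201.48 K and T_H = 293.71 K, so ΔT = 92.22 K.
COP_Carnot = T_C/ΔT = 201.48/92.22 = 2.185.
Q̇_max = COP_Carnot × Ẇ = 2.185 × 0.7730 kW = 1.689 kW = 5762 Btu/h.

5760 Btu/h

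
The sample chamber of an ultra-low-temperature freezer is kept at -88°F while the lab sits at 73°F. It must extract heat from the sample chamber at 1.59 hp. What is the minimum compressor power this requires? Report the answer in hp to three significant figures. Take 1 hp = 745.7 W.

In absolute terms T_C = 206.48 K and T_H = 295.93 K, so ΔT = 89.44 K.
COP_Carnot = T_C/ΔT = 206.48/89.44 = 2.309.
Ẇ_min = Q̇/COP_Carnot = 1.590/2.309 = 0.6888 hp.

0.689 hp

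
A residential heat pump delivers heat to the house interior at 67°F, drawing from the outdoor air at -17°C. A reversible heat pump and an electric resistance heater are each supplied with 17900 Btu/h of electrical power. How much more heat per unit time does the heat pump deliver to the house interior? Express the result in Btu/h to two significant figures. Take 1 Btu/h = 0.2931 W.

In absolute terms T_C = 256.15 K and T_H = 292.59 K, so ΔT = 36.44 K.
COP_Carnot = T_H/ΔT = 292.59/36.44 = 8.029.
The heat pump delivers Q̇_H = COP × Ẇ = 143700 Btu/h; the resistance heater delivers Ẇ = 17900 Btu/h.
Extra = (COP − 1)·Ẇ = 125800 Btu/h.

130000 Btu/h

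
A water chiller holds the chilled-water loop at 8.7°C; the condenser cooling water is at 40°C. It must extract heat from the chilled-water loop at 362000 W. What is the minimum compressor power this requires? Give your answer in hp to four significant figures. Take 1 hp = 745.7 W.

53.91 hp

In absolute terms T_C = 281.85 K and T_H = 313.15 K, so ΔT = 31.30 K.
COP_Carnot = T_C/ΔT = 281.85/31.30 = 9.005.
Ẇ_min = Q̇/COP_Carnot = 362000/9.005 = 40200 W = 53.91 hp.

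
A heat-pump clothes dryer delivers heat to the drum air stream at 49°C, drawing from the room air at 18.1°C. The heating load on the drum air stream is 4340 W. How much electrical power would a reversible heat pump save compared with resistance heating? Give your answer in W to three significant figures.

In absolute terms T_C = 291.25 K and T_H = 322.15 K, so ΔT = 30.90 K.
COP_Carnot = T_H/ΔT = 322.15/30.90 = 10.43.
Resistance heating needs Ẇ_res = Q̇_H = 4340 W; the reversible heat pump needs only Ẇ_hp = Q̇_H/COP = 416.3 W.
Saving = 4340 − 416.3 = 3924 W.

3920 W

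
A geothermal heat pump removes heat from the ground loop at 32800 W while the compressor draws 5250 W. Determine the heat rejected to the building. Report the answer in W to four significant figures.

38050 W

For a cyclic device the first law requires Q̇_H = Q̇_C + Ẇ.
Q̇_H = Q̇_C + Ẇ = 38050 W.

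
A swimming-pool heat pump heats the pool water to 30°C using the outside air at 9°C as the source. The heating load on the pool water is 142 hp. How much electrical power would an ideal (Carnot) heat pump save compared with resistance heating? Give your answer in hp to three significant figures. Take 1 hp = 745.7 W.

In absolute terms T_C = 282.15 K and T_H = 303.15 K, so ΔT = 21.00 K.
COP_Carnot = T_H/ΔT = 303.15/21.00 = 14.44.
Resistance heating needs Ẇ_res = Q̇_H = 142.0 hp; the reversible heat pump needs only Ẇ_hp = Q̇_H/COP = 9.837 hp.
Saving = 142.0 − 9.837 = 132.2 hp.

132 hp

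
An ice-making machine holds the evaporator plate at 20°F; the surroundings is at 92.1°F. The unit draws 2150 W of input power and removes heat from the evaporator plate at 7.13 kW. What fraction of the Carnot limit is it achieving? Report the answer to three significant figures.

Converting, Q̇_C = 7.130 kW = 7130 W, so COP_actual = Q̇_C/Ẇ = 7130/2150 = 3.316.
In absolute terms T_C = 266.48 K and T_H = 306.54 K, so ΔT = 40.06 K.
COP_Carnot = T_C/ΔT = 266.48/40.06 = 6.653.
η_II = COP_actual/COP_Carnot = 3.316/6.653 = 0.4985.

0.498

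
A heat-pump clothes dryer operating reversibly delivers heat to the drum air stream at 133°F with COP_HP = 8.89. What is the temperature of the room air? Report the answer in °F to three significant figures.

66.3 °F

COP_HP = T_H/(T_H − T_C) gives T_H − T_C = T_H/COP.
With T_H = 329.26 K, T_C = 329.26 × (1 − 1/8.89) = 292.22 K.
Converting, 292.22 K = 66.33°F.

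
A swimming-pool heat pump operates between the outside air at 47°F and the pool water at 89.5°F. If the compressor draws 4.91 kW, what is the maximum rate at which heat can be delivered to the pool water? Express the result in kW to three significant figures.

In absolute terms T_C = 281.48 K and T_H = 305.09 K, so ΔT = 23.61 K.
COP_Carnot = T_H/ΔT = 305.09/23.61 = 12.92.
Q̇_max = COP_Carnot × Ẇ = 12.92 × 4.910 kW = 63.45 kW.

63.4 kW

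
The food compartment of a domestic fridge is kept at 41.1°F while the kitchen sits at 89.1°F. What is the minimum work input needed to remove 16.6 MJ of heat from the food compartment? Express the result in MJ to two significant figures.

1.6 MJ

In absolute terms T_C = 278.21 K and T_H = 304.87 K, so ΔT = 26.67 K.
The reversible limit is COP_R = T_C/ΔT = 10.43, so W_min = Q_C/COP = Q_C·ΔT/T_C.
W_min = 16.60 × 26.67/278.21 = 1.591 MJ.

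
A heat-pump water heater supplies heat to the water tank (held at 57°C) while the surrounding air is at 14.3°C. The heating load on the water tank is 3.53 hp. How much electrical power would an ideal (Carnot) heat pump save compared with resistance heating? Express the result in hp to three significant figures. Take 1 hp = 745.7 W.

In absolute terms T_C = 287.45 K and T_H = 330.15 K, so ΔT = 42.70 K.
COP_Carnot = T_H/ΔT = 330.15/42.70 = 7.732.
Resistance heating needs Ẇ_res = Q̇_H = 3.530 hp; the reversible heat pump needs only Ẇ_hp = Q̇_H/COP = 0.4566 hp.
Saving = 3.530 − 0.4566 = 3.073 hp.

3.07 hp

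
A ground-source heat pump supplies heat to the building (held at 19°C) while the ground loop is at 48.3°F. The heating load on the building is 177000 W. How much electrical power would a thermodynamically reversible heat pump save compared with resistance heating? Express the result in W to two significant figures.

170000 W

In absolute terms T_C = 282.21 K and T_H = 292.15 K, so ΔT = 9.944 K.
COP_Carnot = T_H/ΔT = 292.15/9.944 = 29.38.
Resistance heating needs Ẇ_res = Q̇_H = 177000 W; the reversible heat pump needs only Ẇ_hp = Q̇_H/COP = 6025 W.
Saving = 177000 − 6025 = 171000 W.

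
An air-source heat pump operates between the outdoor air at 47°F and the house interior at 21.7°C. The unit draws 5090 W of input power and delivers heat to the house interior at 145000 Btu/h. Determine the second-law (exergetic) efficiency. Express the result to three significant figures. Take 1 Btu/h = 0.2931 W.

0.379

Converting, Q̇_H = 145000 Btu/h = 42500 W, so COP_actual = Q̇_H/Ẇ = 42500/5090 = 8.350.
In absolute terms T_C = 281.48 K and T_H = 294.85 K, so ΔT = 13.37 K.
COP_Carnot = T_H/ΔT = 294.85/13.37 = 22.06.
η_II = COP_actual/COP_Carnot = 8.350/22.06 = 0.3785.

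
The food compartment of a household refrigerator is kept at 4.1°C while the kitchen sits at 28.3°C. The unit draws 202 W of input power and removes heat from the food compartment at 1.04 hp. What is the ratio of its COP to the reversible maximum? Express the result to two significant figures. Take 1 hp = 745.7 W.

Converting, Q̇_C = 1.040 hp = 775.5 W, so COP_actual = Q̇_C/Ẇ = 775.5/202.0 = 3.839.
In absolute terms T_C = 277.25 K and T_H = 301.45 K, so ΔT = 24.20 K.
COP_Carnot = T_C/ΔT = 277.25/24.20 = 11.46.
η_II = COP_actual/COP_Carnot = 3.839/11.46 = 0.3351.

0.34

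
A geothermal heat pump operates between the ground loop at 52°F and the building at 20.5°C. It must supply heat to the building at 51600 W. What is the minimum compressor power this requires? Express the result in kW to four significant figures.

In absolute terms T_C = 284.26 K and T_H = 293.65 K, so ΔT = 9.389 K.
COP_Carnot = T_H/ΔT = 293.65/9.389 = 31.28.
Ẇ_min = Q̇/COP_Carnot = 51600/31.28 = 1650 W = 1.650 kW.

1.650 kW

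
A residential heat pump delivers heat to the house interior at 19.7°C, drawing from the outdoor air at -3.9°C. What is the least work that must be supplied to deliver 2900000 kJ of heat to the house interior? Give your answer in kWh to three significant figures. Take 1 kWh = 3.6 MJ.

In absolute terms T_C = 269.25 K and T_H = 292.85 K, so ΔT = 23.60 K.
The reversible limit is COP_HP = T_H/ΔT = 12.41, so W_min = Q_H/COP = Q_H·ΔT/T_H.
W_min = 2900000 × 23.60/292.85 = 233700 kJ = 64.92 kWh.

64.9 kWh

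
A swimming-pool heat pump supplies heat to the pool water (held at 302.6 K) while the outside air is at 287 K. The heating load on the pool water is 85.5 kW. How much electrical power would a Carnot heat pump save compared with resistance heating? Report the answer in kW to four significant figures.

The reservoir spacing is ΔT = 302.6 − 287 = 15.60 K.
COP_Carnot = T_H/ΔT = 302.60/15.60 = 19.40.
Resistance heating needs Ẇ_res = Q̇_H = 85.50 kW; the reversible heat pump needs only Ẇ_hp = Q̇_H/COP = 4.408 kW.
Saving = 85.50 − 4.408 = 81.09 kW.

81.09 kW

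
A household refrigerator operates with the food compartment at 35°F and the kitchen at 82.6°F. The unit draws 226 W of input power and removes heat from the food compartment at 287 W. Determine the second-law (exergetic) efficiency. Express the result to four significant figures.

COP_actual = Q̇_C/Ẇ = 287.0/226.0 = 1.270.
In absolute terms T_C = 274.82 K and T_H = 301.26 K, so ΔT = 26.44 K.
COP_Carnot = T_C/ΔT = 274.82/26.44 = 10.39.
η_II = COP_actual/COP_Carnot = 1.270/10.39 = 0.1222.

0.1222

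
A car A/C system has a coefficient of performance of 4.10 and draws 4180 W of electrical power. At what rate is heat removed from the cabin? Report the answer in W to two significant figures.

17000 W

Q̇_C = COP × Ẇ = 4.10 × 4180 = 17140 W.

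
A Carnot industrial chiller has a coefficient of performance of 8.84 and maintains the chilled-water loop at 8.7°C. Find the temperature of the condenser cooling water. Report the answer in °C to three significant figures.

COP_R = T_C/(T_H − T_C) gives T_H − T_C = T_C/COP.
With T_C = 281.85 K, T_H = 281.85 × (1 + 1/8.84) = 313.73 K.
Converting, 313.73 K = 40.58°C.

40.6 °C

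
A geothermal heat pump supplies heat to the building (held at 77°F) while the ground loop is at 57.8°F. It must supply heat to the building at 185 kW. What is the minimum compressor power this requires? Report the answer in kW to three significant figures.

6.62 kW

In absolute terms T_C = 287.48 K and T_H = 298.15 K, so ΔT = 10.67 K.
COP_Carnot = T_H/ΔT = 298.15/10.67 = 27.95.
Ẇ_min = Q̇/COP_Carnot = 185.0/27.95 = 6.619 kW.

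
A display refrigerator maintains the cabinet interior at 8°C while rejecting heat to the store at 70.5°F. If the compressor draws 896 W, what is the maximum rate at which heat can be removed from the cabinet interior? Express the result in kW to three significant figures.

In absolute terms T_C = 281.15 K and T_H = 294.54 K, so ΔT = 13.39 K.
COP_Carnot = T_C/ΔT = 281.15/13.39 = 21.00.
Q̇_max = COP_Carnot × Ẇ = 21.00 × 896.0 W = 18810 W = 18.81 kW.

18.8 kW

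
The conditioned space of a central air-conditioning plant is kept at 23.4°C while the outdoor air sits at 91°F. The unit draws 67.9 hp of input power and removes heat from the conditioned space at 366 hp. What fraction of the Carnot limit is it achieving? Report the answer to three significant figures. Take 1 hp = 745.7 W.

0.170

COP_actual = Q̇_C/Ẇ = 366.0/67.90 = 5.390.
In absolute terms T_C = 296.55 K and T_H = 305.93 K, so ΔT = 9.378 K.
COP_Carnot = T_C/ΔT = 296.55/9.378 = 31.62.
η_II = COP_actual/COP_Carnot = 5.390/31.62 = 0.1705.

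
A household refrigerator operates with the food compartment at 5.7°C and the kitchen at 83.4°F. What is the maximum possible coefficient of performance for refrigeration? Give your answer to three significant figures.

In absolute terms T_C = 278.85 K and T_H = 301.71 K, so ΔT = 22.86 K.
For a reversible cycle, COP_Carnot = T_C/ΔT = 278.85/22.86 = 12.20.

12.2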